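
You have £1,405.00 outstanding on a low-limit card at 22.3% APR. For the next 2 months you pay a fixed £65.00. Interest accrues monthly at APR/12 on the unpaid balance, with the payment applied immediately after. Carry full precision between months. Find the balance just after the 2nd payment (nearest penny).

£1,326.50

Monthly rate r = 22.3%/12 = 1.85833% = 0.0185833.
Each month: B ← B·(1+r) − £65.00.
Month 1: interest £26.11; balance after payment £1,366.11.
Month 2: interest £25.39; balance after payment £1,326.50.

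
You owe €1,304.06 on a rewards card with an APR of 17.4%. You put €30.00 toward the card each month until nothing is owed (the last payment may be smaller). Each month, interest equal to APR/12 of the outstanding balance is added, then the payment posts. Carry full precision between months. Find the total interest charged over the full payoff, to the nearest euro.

Monthly rate r = 17.4%/12 = 1.45% = 0.0145.
Payoff takes n = ⌈−ln(1 − rB₀/P)/ln(1+r)⌉ = ⌈69.121⌉ = 70 payments; the last is €3.64.
Total paid = 69·€30.00 + €3.64 = €2,073.64.
Total interest = total paid − principal = €2,073.64 − €1,304.06 = €769.58.

€770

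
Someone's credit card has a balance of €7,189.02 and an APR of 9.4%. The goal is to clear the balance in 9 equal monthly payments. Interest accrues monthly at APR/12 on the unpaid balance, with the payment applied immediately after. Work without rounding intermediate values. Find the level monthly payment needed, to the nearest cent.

Monthly rate r = 9.4%/12 = 0.783333% = 0.00783333.
Level-payment amortization: P = B₀·r / (1 − (1+r)^(−n)) = 7189.02·0.00783333 / (1 − 1.00783^(−9)).
Denominator 1 − (1+r)^(−9) = 0.0678162327.
P = 56.314 / 0.0678162327 ≈ 830.39.

€830.39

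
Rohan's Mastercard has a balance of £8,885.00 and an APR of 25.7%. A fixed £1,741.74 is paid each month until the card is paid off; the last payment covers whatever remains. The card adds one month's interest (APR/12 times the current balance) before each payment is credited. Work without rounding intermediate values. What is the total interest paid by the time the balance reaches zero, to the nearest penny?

Monthly rate r = 25.7%/12 = 2.14167% = 0.0214167.
Payoff takes n = ⌈−ln(1 − rB₀/P)/ln(1+r)⌉ = ⌈5.460⌉ = 6 payments; the last is £805.16.
Total paid = 5·£1,741.74 + £805.16 = £9,513.86.
Total interest = total paid − principal = £9,513.86 − £8,885.00 = £628.86.

£628.86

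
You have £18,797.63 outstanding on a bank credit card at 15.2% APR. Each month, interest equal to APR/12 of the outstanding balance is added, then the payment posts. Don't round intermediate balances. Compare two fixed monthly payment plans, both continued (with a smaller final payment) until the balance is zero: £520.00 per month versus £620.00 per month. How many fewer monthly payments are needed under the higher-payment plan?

10 fewer payments

Monthly rate r = 15.2%/12 = 1.26667% = 0.0126667.
At £520.00/mo: n = ⌈−ln(1 − rB₀/P)/ln(1+r)⌉ = 49 payments (last £335.65); total interest = total paid − £18,797.63 = £6,498.02.
At £620.00/mo: 39 payments (last £309.27); total interest £5,071.64.
Payments saved = 49 − 39 = 10.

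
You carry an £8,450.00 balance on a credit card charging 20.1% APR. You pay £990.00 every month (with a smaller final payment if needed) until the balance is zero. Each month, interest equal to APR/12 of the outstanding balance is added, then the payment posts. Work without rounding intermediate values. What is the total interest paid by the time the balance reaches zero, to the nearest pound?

Monthly rate r = 20.1%/12 = 1.675% = 0.01675.
Payoff takes n = ⌈−ln(1 − rB₀/P)/ln(1+r)⌉ = ⌈9.288⌉ = 10 payments; the last is £286.43.
Total paid = 9·£990.00 + £286.43 = £9,196.43.
Total interest = total paid − principal = £9,196.43 − £8,450.00 = £746.43.

£746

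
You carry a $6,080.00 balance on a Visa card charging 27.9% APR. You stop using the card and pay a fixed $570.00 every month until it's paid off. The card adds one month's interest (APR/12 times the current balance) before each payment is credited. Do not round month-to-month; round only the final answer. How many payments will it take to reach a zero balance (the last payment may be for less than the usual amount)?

13 payments

Monthly rate r = 27.9%/12 = 2.325% = 0.02325.
Recurrence: B ← B·(1+r) − $570.00.
Month 1: interest $141.36; balance after payment $5,651.36.
Month 2: interest $131.39; balance after payment $5,212.75.
Closed form: n = −ln(1 − rB₀/P)/ln(1+r) = −ln(0.752)/ln(1.02325) ≈ 12.401, so the balance reaches zero during payment 13.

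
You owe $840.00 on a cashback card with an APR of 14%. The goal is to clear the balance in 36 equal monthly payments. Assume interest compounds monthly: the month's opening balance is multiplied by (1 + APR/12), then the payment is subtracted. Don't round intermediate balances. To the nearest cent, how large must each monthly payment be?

$28.71

Monthly rate r = 14%/12 = 1.16667% = 0.0116667.
Level-payment amortization: P = B₀·r / (1 − (1+r)^(−n)) = 840.00·0.0116667 / (1 − 1.01167^(−36)).
Denominator 1 − (1+r)^(−36) = 0.341353884.
P = 9.8 / 0.341353884 ≈ 28.71.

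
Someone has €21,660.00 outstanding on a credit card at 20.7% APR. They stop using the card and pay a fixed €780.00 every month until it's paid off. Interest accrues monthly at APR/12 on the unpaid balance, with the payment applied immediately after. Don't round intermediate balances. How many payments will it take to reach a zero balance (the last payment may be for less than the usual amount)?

Monthly rate r = 20.7%/12 = 1.725% = 0.01725.
Recurrence: B ← B·(1+r) − €780.00.
Month 1: interest €373.63; balance after payment €21,253.63.
Month 2: interest €366.63; balance after payment €20,840.26.
Closed form: n = −ln(1 − rB₀/P)/ln(1+r) = −ln(0.52098)/ln(1.01725) ≈ 38.125, so the balance reaches zero during payment 39.

39 months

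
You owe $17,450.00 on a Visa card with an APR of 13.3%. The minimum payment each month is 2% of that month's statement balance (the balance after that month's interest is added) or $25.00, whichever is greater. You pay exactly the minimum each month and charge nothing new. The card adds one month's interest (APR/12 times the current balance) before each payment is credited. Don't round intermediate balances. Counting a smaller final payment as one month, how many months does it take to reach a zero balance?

361 months

Monthly rate r = 13.3%/12 = 1.10833% = 0.0110833.
While 2% of the post-interest balance exceeds $25.00, each month B ← (B·(1+r))·(1 − 0.02), i.e. B shrinks by the factor (1+r)·0.98 = 0.99086.
This holds for months 1–289. Entering month 290 the balance is $1,229.02; 2% of the post-interest balance is now below $25.00, so the flat $25.00 minimum applies from here.
From month 290 a fixed $25.00 at rate r clears $1,229.02 in 72 more payments. Total: 289 + 72 = 361 months.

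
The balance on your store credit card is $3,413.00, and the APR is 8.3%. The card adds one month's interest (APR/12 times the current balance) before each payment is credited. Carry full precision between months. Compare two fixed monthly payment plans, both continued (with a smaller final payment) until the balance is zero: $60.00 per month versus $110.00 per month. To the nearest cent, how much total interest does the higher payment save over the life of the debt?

Monthly rate r = 8.3%/12 = 0.691667% = 0.00691667.
At $60.00/mo: n = ⌈−ln(1 − rB₀/P)/ln(1+r)⌉ = 73 payments (last $32.01); total interest = total paid − $3,413.00 = $939.01.
At $110.00/mo: 36 payments (last $5.11); total interest $442.11.
Interest saved = $939.01 − $442.11 = $496.90.

$496.90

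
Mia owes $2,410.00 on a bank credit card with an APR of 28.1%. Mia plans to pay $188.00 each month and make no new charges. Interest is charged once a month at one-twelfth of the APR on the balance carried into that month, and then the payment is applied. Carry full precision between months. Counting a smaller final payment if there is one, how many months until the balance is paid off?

Monthly rate r = 28.1%/12 = 2.34167% = 0.0234167.
Recurrence: B ← B·(1+r) − $188.00.
Month 1: interest $56.43; balance after payment $2,278.43.
Month 2: interest $53.35; balance after payment $2,143.79.
Closed form: n = −ln(1 − rB₀/P)/ln(1+r) = −ln(0.69982)/ln(1.02342) ≈ 15.421, so the balance reaches zero during payment 16.

16 payments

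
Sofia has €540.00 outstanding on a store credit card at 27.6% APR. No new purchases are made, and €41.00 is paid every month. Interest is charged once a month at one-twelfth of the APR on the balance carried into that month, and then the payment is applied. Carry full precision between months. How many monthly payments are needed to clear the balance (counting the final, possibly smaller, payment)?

16 months

Monthly rate r = 27.6%/12 = 2.3% = 0.023.
Recurrence: B ← B·(1+r) − €41.00.
Month 1: interest €12.42; balance after payment €511.42.
Month 2: interest €11.76; balance after payment €482.18.
Closed form: n = −ln(1 − rB₀/P)/ln(1+r) = −ln(0.69707)/ln(1.023) ≈ 15.870, so the balance reaches zero during payment 16.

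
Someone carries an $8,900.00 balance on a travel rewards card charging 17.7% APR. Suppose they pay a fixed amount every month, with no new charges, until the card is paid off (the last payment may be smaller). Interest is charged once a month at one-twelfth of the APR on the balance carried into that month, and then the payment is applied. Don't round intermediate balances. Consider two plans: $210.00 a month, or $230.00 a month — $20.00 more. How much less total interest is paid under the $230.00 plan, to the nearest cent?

$786.49

Monthly rate r = 17.7%/12 = 1.475% = 0.01475.
At $210.00/mo: n = ⌈−ln(1 − rB₀/P)/ln(1+r)⌉ = 68 payments (last $1.65); total interest = total paid − $8,900.00 = $5,171.65.
At $230.00/mo: 58 payments (last $175.16); total interest $4,385.16.
Interest saved = $5,171.65 − $4,385.16 = $786.49.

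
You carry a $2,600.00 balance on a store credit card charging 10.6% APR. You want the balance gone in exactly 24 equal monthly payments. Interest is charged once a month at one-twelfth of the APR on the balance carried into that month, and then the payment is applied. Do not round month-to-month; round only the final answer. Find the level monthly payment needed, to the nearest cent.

Monthly rate r = 10.6%/12 = 0.883333% = 0.00883333.
Level-payment amortization: P = B₀·r / (1 − (1+r)^(−n)) = 2600.00·0.00883333 / (1 − 1.00883^(−24)).
Denominator 1 − (1+r)^(−24) = 0.190281922.
P = 22.9667 / 0.190281922 ≈ 120.70.

$120.70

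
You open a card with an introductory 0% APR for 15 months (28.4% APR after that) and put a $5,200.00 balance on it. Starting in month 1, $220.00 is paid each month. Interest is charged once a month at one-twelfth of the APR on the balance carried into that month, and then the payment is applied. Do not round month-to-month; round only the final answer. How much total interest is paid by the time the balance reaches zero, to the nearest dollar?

$251

Promo months 1–15 at r₀ = 0%/12 = 0; months 16+ at r₁ = 28.4%/12 = 0.0236667.
After month 15 (no interest yet): B = $5,200.00 − 15·$220.00 = $1,900.00.
Then at r₁ with $220.00/mo: n₂ = −ln(1 − r₁·B/P)/ln(1+r₁) ≈ 9.78 → 10 more payments.
Total paid = 24·$220.00 + $170.99 = $5,450.99; interest = $5,450.99 − $5,200.00 = $250.99.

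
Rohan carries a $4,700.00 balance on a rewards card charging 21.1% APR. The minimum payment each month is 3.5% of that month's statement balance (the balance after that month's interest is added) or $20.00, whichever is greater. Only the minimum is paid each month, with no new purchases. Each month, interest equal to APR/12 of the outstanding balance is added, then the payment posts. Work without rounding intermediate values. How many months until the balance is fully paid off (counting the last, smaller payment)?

Monthly rate r = 21.1%/12 = 1.75833% = 0.0175833.
While 3.5% of the post-interest balance exceeds $20.00, each month B ← (B·(1+r))·(1 − 0.035), i.e. B shrinks by the factor (1+r)·0.965 = 0.98197.
This holds for months 1–117. Entering month 118 the balance is $559.09; 3.5% of the post-interest balance is now below $20.00, so the flat $20.00 minimum applies from here.
From month 118 a fixed $20.00 at rate r clears $559.09 in 39 more payments. Total: 117 + 39 = 156 months.

156 months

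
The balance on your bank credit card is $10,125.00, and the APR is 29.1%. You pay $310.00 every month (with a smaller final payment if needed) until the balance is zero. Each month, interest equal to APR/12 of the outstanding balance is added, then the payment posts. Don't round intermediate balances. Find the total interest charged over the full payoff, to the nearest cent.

$10,193.47

Monthly rate r = 29.1%/12 = 2.425% = 0.02425.
Payoff takes n = ⌈−ln(1 − rB₀/P)/ln(1+r)⌉ = ⌈65.540⌉ = 66 payments; the last is $168.47.
Total paid = 65·$310.00 + $168.47 = $20,318.47.
Total interest = total paid − principal = $20,318.47 − $10,125.00 = $10,193.47.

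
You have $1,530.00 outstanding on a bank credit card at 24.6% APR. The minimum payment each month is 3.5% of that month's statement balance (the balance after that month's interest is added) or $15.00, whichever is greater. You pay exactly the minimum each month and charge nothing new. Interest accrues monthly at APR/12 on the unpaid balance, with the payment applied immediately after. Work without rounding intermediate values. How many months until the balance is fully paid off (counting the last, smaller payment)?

Monthly rate r = 24.6%/12 = 2.05% = 0.0205.
While 3.5% of the post-interest balance exceeds $15.00, each month B ← (B·(1+r))·(1 − 0.035), i.e. B shrinks by the factor (1+r)·0.965 = 0.98478.
This holds for months 1–85. Entering month 86 the balance is $415.55; 3.5% of the post-interest balance is now below $15.00, so the flat $15.00 minimum applies from here.
From month 86 a fixed $15.00 at rate r clears $415.55 in 42 more payments. Total: 85 + 42 = 127 months.

127 months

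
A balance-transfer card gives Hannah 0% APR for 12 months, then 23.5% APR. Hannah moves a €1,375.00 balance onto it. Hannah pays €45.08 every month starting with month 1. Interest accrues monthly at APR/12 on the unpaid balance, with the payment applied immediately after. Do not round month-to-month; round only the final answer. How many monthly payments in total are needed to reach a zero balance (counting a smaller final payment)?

36 months

Promo months 1–12 at r₀ = 0%/12 = 0; months 13+ at r₁ = 23.5%/12 = 0.0195833.
After month 12 (no interest yet): B = €1,375.00 − 12·€45.08 = €834.04.
Then at r₁ with €45.08/mo: n₂ = −ln(1 − r₁·B/P)/ln(1+r₁) ≈ 23.20 → 24 more payments.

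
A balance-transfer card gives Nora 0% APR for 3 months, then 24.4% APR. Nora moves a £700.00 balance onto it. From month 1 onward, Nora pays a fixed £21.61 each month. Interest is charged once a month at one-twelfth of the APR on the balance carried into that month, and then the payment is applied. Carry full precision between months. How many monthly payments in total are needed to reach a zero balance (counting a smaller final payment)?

Promo months 1–3 at r₀ = 0%/12 = 0; months 4+ at r₁ = 24.4%/12 = 0.0203333.
After month 3 (no interest yet): B = £700.00 − 3·£21.61 = £635.17.
Then at r₁ with £21.61/mo: n₂ = −ln(1 − r₁·B/P)/ln(1+r₁) ≈ 45.23 → 46 more payments.

49 months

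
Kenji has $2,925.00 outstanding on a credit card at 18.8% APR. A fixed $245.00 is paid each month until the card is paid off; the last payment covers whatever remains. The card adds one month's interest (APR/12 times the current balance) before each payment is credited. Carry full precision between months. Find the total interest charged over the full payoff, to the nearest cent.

$339.01

Monthly rate r = 18.8%/12 = 1.56667% = 0.0156667.
Payoff takes n = ⌈−ln(1 − rB₀/P)/ln(1+r)⌉ = ⌈13.321⌉ = 14 payments; the last is $79.01.
Total paid = 13·$245.00 + $79.01 = $3,264.01.
Total interest = total paid − principal = $3,264.01 − $2,925.00 = $339.01.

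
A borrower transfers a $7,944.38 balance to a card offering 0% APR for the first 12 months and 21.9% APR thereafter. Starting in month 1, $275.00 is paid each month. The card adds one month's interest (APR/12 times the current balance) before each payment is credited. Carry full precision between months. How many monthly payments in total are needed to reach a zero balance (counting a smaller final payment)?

33 payments

Promo months 1–12 at r₀ = 0%/12 = 0; months 13+ at r₁ = 21.9%/12 = 0.01825.
After month 12 (no interest yet): B = $7,944.38 − 12·$275.00 = $4,644.38.
Then at r₁ with $275.00/mo: n₂ = −ln(1 − r₁·B/P)/ln(1+r₁) ≈ 20.37 → 21 more payments.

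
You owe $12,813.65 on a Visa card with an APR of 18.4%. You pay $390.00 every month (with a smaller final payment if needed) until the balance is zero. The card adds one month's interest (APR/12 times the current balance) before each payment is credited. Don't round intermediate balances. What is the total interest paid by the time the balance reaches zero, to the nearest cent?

$5,146.09

Monthly rate r = 18.4%/12 = 1.53333% = 0.0153333.
Payoff takes n = ⌈−ln(1 − rB₀/P)/ln(1+r)⌉ = ⌈46.050⌉ = 47 payments; the last is $19.74.
Total paid = 46·$390.00 + $19.74 = $17,959.74.
Total interest = total paid − principal = $17,959.74 − $12,813.65 = $5,146.09.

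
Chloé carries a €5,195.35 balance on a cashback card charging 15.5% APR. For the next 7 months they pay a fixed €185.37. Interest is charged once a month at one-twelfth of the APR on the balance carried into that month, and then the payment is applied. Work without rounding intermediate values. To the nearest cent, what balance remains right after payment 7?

Monthly rate r = 15.5%/12 = 1.29167% = 0.0129167.
Each month: B ← B·(1+r) − €185.37.
Month 1: interest €67.11; balance after payment €5,077.09.
Month 2: interest €65.58; balance after payment €4,957.30.
Month 3: interest €64.03; balance after payment €4,835.96.
Month 4: interest €62.46; balance after payment €4,713.05.
Month 5: interest €60.88; balance after payment €4,588.56.
Month 6: interest €59.27; balance after payment €4,462.46.
Month 7: interest €57.64; balance after payment €4,334.73.

€4,334.73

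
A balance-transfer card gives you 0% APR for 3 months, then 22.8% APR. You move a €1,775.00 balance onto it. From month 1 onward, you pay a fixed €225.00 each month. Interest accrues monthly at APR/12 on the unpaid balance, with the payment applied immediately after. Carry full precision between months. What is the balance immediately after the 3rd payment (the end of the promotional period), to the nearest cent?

€1,100.00

Promo months 1–3 at r₀ = 0%/12 = 0; months 4+ at r₁ = 22.8%/12 = 0.019.
After month 3 (no interest yet): B = €1,775.00 − 3·€225.00 = €1,100.00.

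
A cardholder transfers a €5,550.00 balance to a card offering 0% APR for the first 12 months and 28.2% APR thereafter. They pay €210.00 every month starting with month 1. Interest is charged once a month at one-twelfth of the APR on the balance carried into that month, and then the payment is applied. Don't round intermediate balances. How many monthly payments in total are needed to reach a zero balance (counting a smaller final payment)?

Promo months 1–12 at r₀ = 0%/12 = 0; months 13+ at r₁ = 28.2%/12 = 0.0235.
After month 12 (no interest yet): B = €5,550.00 − 12·€210.00 = €3,030.00.
Then at r₁ with €210.00/mo: n₂ = −ln(1 − r₁·B/P)/ln(1+r₁) ≈ 17.83 → 18 more payments.

30 payments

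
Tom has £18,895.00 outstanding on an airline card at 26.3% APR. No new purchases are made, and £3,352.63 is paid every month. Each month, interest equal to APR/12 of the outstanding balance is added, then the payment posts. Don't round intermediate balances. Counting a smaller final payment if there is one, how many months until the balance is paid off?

7 months

Monthly rate r = 26.3%/12 = 2.19167% = 0.0219167.
Recurrence: B ← B·(1+r) − £3,352.63.
Month 1: interest £414.12; balance after payment £15,956.49.
Month 2: interest £349.71; balance after payment £12,953.57.
Closed form: n = −ln(1 − rB₀/P)/ln(1+r) = −ln(0.87648)/ln(1.02192) ≈ 6.081, so the balance reaches zero during payment 7.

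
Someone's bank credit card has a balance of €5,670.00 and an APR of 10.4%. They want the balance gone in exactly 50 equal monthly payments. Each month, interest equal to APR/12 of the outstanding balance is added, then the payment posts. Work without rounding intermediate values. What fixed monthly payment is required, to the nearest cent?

Monthly rate r = 10.4%/12 = 0.866667% = 0.00866667.
Level-payment amortization: P = B₀·r / (1 − (1+r)^(−n)) = 5670.00·0.00866667 / (1 − 1.00867^(−50)).
Denominator 1 − (1+r)^(−50) = 0.35044407.
P = 49.14 / 0.35044407 ≈ 140.22.

€140.22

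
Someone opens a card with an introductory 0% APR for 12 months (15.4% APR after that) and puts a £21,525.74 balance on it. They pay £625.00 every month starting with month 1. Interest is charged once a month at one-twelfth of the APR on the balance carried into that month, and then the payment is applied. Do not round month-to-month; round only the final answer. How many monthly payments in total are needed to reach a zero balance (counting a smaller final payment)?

39 payments

Promo months 1–12 at r₀ = 0%/12 = 0; months 13+ at r₁ = 15.4%/12 = 0.0128333.
After month 12 (no interest yet): B = £21,525.74 − 12·£625.00 = £14,025.74.
Then at r₁ with £625.00/mo: n₂ = −ln(1 − r₁·B/P)/ln(1+r₁) ≈ 26.64 → 27 more payments.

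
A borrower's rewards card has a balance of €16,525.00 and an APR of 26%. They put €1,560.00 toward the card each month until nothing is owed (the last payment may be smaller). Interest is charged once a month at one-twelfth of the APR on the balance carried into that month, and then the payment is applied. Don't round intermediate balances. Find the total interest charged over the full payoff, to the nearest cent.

€2,452.76

Monthly rate r = 26%/12 = 2.16667% = 0.0216667.
Payoff takes n = ⌈−ln(1 − rB₀/P)/ln(1+r)⌉ = ⌈12.164⌉ = 13 payments; the last is €257.76.
Total paid = 12·€1,560.00 + €257.76 = €18,977.76.
Total interest = total paid − principal = €18,977.76 − €16,525.00 = €2,452.76.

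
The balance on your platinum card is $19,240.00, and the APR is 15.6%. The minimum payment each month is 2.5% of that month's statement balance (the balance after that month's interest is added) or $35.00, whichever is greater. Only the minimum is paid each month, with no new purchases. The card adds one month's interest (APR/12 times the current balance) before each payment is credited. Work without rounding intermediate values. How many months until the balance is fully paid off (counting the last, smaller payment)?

Monthly rate r = 15.6%/12 = 1.3% = 0.013.
While 2.5% of the post-interest balance exceeds $35.00, each month B ← (B·(1+r))·(1 − 0.025), i.e. B shrinks by the factor (1+r)·0.975 = 0.98767.
This holds for months 1–213. Entering month 214 the balance is $1,370.88; 2.5% of the post-interest balance is now below $35.00, so the flat $35.00 minimum applies from here.
From month 214 a fixed $35.00 at rate r clears $1,370.88 in 56 more payments. Total: 213 + 56 = 269 months.

269 months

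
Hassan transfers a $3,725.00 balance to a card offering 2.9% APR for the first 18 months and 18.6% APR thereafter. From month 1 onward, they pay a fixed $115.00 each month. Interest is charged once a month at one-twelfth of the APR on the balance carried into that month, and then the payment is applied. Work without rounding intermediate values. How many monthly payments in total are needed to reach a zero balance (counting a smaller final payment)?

36 months

Promo months 1–18 at r₀ = 2.9%/12 = 0.00241667; months 19+ at r₁ = 18.6%/12 = 0.0155.
After month 18: iterate B ← B·(1+r₀) − $115.00 for 18 months → $1,777.34.
Then at r₁ with $115.00/mo: n₂ = −ln(1 − r₁·B/P)/ln(1+r₁) ≈ 17.80 → 18 more payments.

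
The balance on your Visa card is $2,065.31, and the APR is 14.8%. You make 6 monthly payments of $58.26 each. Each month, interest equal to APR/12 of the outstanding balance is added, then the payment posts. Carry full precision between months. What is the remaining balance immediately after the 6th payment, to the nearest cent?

$1,862.42

Monthly rate r = 14.8%/12 = 1.23333% = 0.0123333.
Each month: B ← B·(1+r) − $58.26.
Month 1: interest $25.47; balance after payment $2,032.52.
Month 2: interest $25.07; balance after payment $1,999.33.
Month 3: interest $24.66; balance after payment $1,965.73.
Month 4: interest $24.24; balance after payment $1,931.71.
Month 5: interest $23.82; balance after payment $1,897.28.
Month 6: interest $23.40; balance after payment $1,862.42.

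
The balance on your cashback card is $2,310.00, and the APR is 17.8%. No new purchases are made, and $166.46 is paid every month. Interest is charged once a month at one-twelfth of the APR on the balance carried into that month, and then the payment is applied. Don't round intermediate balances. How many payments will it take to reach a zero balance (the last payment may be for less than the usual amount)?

16 payments

Monthly rate r = 17.8%/12 = 1.48333% = 0.0148333.
Recurrence: B ← B·(1+r) − $166.46.
Month 1: interest $34.27; balance after payment $2,177.80.
Month 2: interest $32.30; balance after payment $2,043.65.
Closed form: n = −ln(1 − rB₀/P)/ln(1+r) = −ln(0.79415)/ln(1.01483) ≈ 15.653, so the balance reaches zero during payment 16.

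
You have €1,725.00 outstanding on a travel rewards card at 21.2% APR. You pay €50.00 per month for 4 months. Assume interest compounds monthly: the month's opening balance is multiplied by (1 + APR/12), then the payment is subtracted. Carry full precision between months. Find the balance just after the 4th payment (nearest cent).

Monthly rate r = 21.2%/12 = 1.76667% = 0.0176667.
Each month: B ← B·(1+r) − €50.00.
Month 1: interest €30.48; balance after payment €1,705.47.
Month 2: interest €30.13; balance after payment €1,685.61.
Month 3: interest €29.78; balance after payment €1,665.38.
Month 4: interest €29.42; balance after payment €1,644.81.

€1,644.81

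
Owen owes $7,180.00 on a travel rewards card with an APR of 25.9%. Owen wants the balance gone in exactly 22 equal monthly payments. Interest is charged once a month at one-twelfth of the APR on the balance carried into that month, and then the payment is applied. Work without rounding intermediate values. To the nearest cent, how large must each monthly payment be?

Monthly rate r = 25.9%/12 = 2.15833% = 0.0215833.
Level-payment amortization: P = B₀·r / (1 − (1+r)^(−n)) = 7180.00·0.0215833 / (1 − 1.02158^(−22)).
Denominator 1 − (1+r)^(−22) = 0.374861247.
P = 154.968 / 0.374861247 ≈ 413.40.

$413.40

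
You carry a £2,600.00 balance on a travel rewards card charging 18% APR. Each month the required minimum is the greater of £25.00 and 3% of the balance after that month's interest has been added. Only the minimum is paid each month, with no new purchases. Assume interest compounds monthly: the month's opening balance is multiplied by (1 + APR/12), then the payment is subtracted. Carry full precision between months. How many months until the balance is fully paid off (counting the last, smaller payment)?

Monthly rate r = 18%/12 = 1.5% = 0.015.
While 3% of the post-interest balance exceeds £25.00, each month B ← (B·(1+r))·(1 − 0.03), i.e. B shrinks by the factor (1+r)·0.97 = 0.98455.
This holds for months 1–75. Entering month 76 the balance is £808.74; 3% of the post-interest balance is now below £25.00, so the flat £25.00 minimum applies from here.
From month 76 a fixed £25.00 at rate r clears £808.74 in 45 more payments. Total: 75 + 45 = 120 months.

120 months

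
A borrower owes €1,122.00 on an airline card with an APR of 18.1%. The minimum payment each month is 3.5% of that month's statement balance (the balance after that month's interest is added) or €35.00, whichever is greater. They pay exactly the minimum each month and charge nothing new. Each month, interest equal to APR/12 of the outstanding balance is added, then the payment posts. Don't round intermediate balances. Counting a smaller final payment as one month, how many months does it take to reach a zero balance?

44 months

Monthly rate r = 18.1%/12 = 1.50833% = 0.0150833.
While 3.5% of the post-interest balance exceeds €35.00, each month B ← (B·(1+r))·(1 − 0.035), i.e. B shrinks by the factor (1+r)·0.965 = 0.97956.
This holds for months 1–7. Entering month 8 the balance is €970.95; 3.5% of the post-interest balance is now below €35.00, so the flat €35.00 minimum applies from here.
From month 8 a fixed €35.00 at rate r clears €970.95 in 37 more payments. Total: 7 + 37 = 44 months.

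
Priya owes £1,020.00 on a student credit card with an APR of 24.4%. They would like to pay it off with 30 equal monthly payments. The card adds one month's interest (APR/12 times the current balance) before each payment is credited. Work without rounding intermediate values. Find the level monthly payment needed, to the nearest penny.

£45.75

Monthly rate r = 24.4%/12 = 2.03333% = 0.0203333.
Level-payment amortization: P = B₀·r / (1 − (1+r)^(−n)) = 1020.00·0.0203333 / (1 − 1.02033^(−30)).
Denominator 1 − (1+r)^(−30) = 0.45331425.
P = 20.74 / 0.45331425 ≈ 45.75.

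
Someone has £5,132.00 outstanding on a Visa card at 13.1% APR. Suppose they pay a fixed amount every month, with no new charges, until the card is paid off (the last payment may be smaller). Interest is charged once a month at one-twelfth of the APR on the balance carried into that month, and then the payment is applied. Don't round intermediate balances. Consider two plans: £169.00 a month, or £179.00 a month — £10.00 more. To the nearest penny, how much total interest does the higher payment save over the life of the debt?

Monthly rate r = 13.1%/12 = 1.09167% = 0.0109167.
At £169.00/mo: n = ⌈−ln(1 − rB₀/P)/ln(1+r)⌉ = 38 payments (last £15.62); total interest = total paid − £5,132.00 = £1,136.62.
At £179.00/mo: 35 payments (last £103.18); total interest £1,057.18.
Interest saved = £1,136.62 − £1,057.18 = £79.44.

£79.44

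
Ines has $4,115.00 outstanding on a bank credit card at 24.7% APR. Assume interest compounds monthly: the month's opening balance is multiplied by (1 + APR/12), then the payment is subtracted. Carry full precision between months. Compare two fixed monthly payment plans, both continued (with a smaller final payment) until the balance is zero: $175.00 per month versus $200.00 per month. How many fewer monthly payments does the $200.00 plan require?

Monthly rate r = 24.7%/12 = 2.05833% = 0.0205833.
At $175.00/mo: n = ⌈−ln(1 − rB₀/P)/ln(1+r)⌉ = 33 payments (last $83.53); total interest = total paid − $4,115.00 = $1,568.53.
At $200.00/mo: 28 payments (last $6.70); total interest $1,291.70.
Payments saved = 33 − 28 = 5.

5 fewer payments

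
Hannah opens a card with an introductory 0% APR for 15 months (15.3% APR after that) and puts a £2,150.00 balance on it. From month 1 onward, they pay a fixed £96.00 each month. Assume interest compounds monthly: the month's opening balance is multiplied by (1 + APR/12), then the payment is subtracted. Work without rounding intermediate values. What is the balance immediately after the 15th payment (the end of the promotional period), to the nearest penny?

Promo months 1–15 at r₀ = 0%/12 = 0; months 16+ at r₁ = 15.3%/12 = 0.01275.
After month 15 (no interest yet): B = £2,150.00 − 15·£96.00 = £710.00.

£710.00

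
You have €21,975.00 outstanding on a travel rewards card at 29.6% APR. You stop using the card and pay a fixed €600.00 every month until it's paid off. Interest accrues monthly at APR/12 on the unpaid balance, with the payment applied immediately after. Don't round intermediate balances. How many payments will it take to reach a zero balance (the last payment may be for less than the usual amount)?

Monthly rate r = 29.6%/12 = 2.46667% = 0.0246667.
Recurrence: B ← B·(1+r) − €600.00.
Month 1: interest €542.05; balance after payment €21,917.05.
Month 2: interest €540.62; balance after payment €21,857.67.
Closed form: n = −ln(1 − rB₀/P)/ln(1+r) = −ln(0.096583)/ln(1.02467) ≈ 95.921, so the balance reaches zero during payment 96.

96 months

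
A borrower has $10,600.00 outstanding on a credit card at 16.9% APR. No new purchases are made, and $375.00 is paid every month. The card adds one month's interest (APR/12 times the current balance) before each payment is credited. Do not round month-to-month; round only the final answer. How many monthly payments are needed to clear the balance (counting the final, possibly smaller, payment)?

Monthly rate r = 16.9%/12 = 1.40833% = 0.0140833.
Recurrence: B ← B·(1+r) − $375.00.
Month 1: interest $149.28; balance after payment $10,374.28.
Month 2: interest $146.10; balance after payment $10,145.39.
Closed form: n = −ln(1 − rB₀/P)/ln(1+r) = −ln(0.60191)/ln(1.01408) ≈ 36.299, so the balance reaches zero during payment 37.

37 months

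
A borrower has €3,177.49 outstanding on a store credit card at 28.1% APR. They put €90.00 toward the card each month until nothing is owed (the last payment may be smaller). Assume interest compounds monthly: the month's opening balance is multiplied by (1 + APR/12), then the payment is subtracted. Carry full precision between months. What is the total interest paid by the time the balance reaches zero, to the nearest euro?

€3,639

Monthly rate r = 28.1%/12 = 2.34167% = 0.0234167.
Payoff takes n = ⌈−ln(1 − rB₀/P)/ln(1+r)⌉ = ⌈75.732⌉ = 76 payments; the last is €66.05.
Total paid = 75·€90.00 + €66.05 = €6,816.05.
Total interest = total paid − principal = €6,816.05 − €3,177.49 = €3,638.56.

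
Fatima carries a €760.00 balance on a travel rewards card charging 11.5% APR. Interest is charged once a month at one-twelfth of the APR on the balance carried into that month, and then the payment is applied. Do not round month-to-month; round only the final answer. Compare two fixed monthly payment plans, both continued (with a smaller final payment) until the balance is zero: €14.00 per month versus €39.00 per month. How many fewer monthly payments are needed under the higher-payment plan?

56 fewer payments

Monthly rate r = 11.5%/12 = 0.958333% = 0.00958333.
At €14.00/mo: n = ⌈−ln(1 − rB₀/P)/ln(1+r)⌉ = 78 payments (last €0.09); total interest = total paid − €760.00 = €318.09.
At €39.00/mo: 22 payments (last €26.32); total interest €85.32.
Payments saved = 78 − 22 = 56.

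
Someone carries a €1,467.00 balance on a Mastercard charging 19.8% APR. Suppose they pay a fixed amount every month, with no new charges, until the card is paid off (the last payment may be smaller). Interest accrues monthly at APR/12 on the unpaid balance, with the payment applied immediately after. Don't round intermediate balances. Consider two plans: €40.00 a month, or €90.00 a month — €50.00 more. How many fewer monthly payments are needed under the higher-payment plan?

37 fewer payments

Monthly rate r = 19.8%/12 = 1.65% = 0.0165.
At €40.00/mo: n = ⌈−ln(1 − rB₀/P)/ln(1+r)⌉ = 57 payments (last €31.24); total interest = total paid − €1,467.00 = €804.24.
At €90.00/mo: 20 payments (last €12.91); total interest €255.91.
Payments saved = 57 − 20 = 37.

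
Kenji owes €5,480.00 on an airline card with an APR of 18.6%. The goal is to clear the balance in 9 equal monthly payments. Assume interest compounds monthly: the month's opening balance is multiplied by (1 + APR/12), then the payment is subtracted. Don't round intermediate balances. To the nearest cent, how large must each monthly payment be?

Monthly rate r = 18.6%/12 = 1.55% = 0.0155.
Level-payment amortization: P = B₀·r / (1 − (1+r)^(−n)) = 5480.00·0.0155 / (1 − 1.0155^(−9)).
Denominator 1 − (1+r)^(−9) = 0.129275729.
P = 84.94 / 0.129275729 ≈ 657.05.

€657.05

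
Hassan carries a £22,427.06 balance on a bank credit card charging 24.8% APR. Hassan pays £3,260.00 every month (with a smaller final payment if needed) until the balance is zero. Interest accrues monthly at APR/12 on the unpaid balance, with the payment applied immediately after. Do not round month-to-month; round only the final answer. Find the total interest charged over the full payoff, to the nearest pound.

£2,021

Monthly rate r = 24.8%/12 = 2.06667% = 0.0206667.
Payoff takes n = ⌈−ln(1 − rB₀/P)/ln(1+r)⌉ = ⌈7.497⌉ = 8 payments; the last is £1,628.11.
Total paid = 7·£3,260.00 + £1,628.11 = £24,448.11.
Total interest = total paid − principal = £24,448.11 − £22,427.06 = £2,021.05.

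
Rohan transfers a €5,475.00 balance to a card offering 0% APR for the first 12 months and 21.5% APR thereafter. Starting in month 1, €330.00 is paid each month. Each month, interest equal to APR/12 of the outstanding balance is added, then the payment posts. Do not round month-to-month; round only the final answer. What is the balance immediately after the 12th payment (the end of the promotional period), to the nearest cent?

€1,515.00

Promo months 1–12 at r₀ = 0%/12 = 0; months 13+ at r₁ = 21.5%/12 = 0.0179167.
After month 12 (no interest yet): B = €5,475.00 − 12·€330.00 = €1,515.00.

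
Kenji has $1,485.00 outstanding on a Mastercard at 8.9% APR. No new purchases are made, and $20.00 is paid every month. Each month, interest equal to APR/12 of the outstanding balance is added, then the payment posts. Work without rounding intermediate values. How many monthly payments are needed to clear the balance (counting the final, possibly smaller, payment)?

109 payments

Monthly rate r = 8.9%/12 = 0.741667% = 0.00741667.
Recurrence: B ← B·(1+r) − $20.00.
Month 1: interest $11.01; balance after payment $1,476.01.
Month 2: interest $10.95; balance after payment $1,466.96.
Closed form: n = −ln(1 − rB₀/P)/ln(1+r) = −ln(0.44931)/ln(1.00742) ≈ 108.270, so the balance reaches zero during payment 109.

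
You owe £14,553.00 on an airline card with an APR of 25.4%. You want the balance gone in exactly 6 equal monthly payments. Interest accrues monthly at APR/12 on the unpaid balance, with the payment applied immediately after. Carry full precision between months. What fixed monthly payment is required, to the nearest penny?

Monthly rate r = 25.4%/12 = 2.11667% = 0.0211667.
Level-payment amortization: P = B₀·r / (1 − (1+r)^(−n)) = 14553.00·0.0211667 / (1 − 1.02117^(−6)).
Denominator 1 − (1+r)^(−6) = 0.118098218.
P = 308.038 / 0.118098218 ≈ 2608.32.

£2,608.32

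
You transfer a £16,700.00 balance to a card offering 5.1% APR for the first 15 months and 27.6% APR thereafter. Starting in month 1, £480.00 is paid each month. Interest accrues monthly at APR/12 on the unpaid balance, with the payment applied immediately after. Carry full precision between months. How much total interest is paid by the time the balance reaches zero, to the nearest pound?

£5,019

Promo months 1–15 at r₀ = 5.1%/12 = 0.00425; months 16+ at r₁ = 27.6%/12 = 0.023.
After month 15: iterate B ← B·(1+r₀) − £480.00 for 15 months → £10,378.69.
Then at r₁ with £480.00/mo: n₂ = −ln(1 − r₁·B/P)/ln(1+r₁) ≈ 30.25 → 31 more payments.
Total paid = 45·£480.00 + £119.26 = £21,719.26; interest = £21,719.26 − £16,700.00 = £5,019.26.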